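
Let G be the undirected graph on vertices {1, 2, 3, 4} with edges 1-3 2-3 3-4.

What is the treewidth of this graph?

A width-1 tree decomposition is:
Bags: B1 = {1, 3}  B2 = {3, 4}  B3 = {2, 3}
Tree: B1–B2, B1–B3
Each bag holds 2 vertices, so the decomposition has width 1, which upper-bounds the treewidth. Since G has at least one edge (e.g. 1–3), it is not an edgeless graph, so tw(G) ≥ 1. Combining the bounds, tw(G) = 1.

1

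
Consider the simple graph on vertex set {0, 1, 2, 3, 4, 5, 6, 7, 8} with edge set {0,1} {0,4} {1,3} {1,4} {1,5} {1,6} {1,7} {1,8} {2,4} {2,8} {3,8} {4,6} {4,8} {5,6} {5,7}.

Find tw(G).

2

A width-2 tree decomposition is:
Bags: B1 = {1, 4, 8}  B2 = {1, 4, 6}  B3 = {1, 5, 6}  B4 = {1, 5, 7}  B5 = {2, 4, 8}  B6 = {1, 3, 8}  B7 = {0, 1, 4}
Tree: B1–B2, B2–B3, B3–B4, B1–B5, B1–B6, B1–B7
Each bag holds 3 vertices, so the decomposition has width 2, which upper-bounds the treewidth. Conversely, {1, 3, 8} is a clique of size 3, and the vertices of any clique must share a bag in every tree decomposition; so some bag has ≥ 3 vertices and tw(G) ≥ 2. Therefore the treewidth is 2.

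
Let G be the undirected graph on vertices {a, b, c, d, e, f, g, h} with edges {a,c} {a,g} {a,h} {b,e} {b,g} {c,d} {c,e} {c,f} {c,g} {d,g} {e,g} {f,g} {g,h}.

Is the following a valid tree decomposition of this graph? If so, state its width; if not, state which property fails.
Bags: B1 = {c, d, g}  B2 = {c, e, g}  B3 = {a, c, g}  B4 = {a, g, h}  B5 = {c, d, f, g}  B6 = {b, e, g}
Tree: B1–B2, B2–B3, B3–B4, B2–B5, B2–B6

A tree decomposition must satisfy three properties: every vertex lies in some bag; for every edge, both endpoints lie together in some bag; and for every vertex, the bags containing it form a connected subtree. Here bags containing vertex d are not connected in the tree, so the decomposition is invalid.

No — bags containing vertex d are not connected in the tree.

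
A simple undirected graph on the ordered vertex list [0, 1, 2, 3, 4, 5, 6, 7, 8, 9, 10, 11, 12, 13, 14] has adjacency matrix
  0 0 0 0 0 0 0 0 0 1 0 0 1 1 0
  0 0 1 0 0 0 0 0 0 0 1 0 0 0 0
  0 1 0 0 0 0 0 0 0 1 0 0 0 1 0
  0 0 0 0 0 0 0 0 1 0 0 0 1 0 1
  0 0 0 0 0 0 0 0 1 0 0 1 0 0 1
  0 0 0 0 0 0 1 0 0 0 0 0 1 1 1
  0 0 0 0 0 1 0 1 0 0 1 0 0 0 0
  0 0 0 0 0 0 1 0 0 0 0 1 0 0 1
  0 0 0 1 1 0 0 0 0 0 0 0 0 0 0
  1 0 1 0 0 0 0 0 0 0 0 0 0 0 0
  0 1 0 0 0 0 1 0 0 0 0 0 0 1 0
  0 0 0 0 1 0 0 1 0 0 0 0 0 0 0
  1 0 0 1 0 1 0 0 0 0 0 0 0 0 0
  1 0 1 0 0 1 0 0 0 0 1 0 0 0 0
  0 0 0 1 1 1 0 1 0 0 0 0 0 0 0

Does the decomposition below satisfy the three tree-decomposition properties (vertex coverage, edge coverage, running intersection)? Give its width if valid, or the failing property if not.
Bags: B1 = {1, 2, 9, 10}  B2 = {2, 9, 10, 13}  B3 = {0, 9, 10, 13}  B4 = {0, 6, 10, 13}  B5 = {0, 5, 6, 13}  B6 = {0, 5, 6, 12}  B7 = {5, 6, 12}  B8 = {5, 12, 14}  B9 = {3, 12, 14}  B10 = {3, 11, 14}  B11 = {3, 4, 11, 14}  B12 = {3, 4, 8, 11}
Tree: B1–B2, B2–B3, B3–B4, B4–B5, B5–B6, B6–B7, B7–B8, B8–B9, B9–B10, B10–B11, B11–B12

A tree decomposition must satisfy three properties: every vertex lies in some bag; for every edge, both endpoints lie together in some bag; and for every vertex, the bags containing it form a connected subtree. Here vertex 7 appears in no bag, so the decomposition is invalid.

No — vertex 7 appears in no bag.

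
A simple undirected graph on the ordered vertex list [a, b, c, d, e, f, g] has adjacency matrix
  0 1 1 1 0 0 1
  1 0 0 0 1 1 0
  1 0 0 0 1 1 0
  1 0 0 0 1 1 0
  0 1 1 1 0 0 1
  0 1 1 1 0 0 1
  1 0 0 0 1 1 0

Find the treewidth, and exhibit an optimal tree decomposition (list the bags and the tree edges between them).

Every bag has size at most 4, so the width is 4 − 1 = 3 and tw(G) ≤ 3. For the lower bound: the 4 vertex sets {a,g}, {c,f}, {e}, {d} are disjoint, each induces a connected subgraph, and every pair is joined by at least one edge of G. Contracting each set to a single vertex therefore yields K_{4} as a minor, and since treewidth is minor-monotone, tw(G) ≥ tw(K_{4}) = 3. Combining the bounds, tw(G) = 3.

Treewidth 3.
One such decomposition:
Bags: B1 = {a, e, f, g}  B2 = {a, c, e, f}  B3 = {a, d, e, f}  B4 = {a, b, e, f}
Tree: B1–B2, B2–B3, B3–B4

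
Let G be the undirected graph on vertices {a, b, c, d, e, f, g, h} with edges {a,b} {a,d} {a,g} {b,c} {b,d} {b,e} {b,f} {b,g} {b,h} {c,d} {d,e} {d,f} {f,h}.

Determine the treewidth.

2

A width-2 tree decomposition is:
Bags: B1 = {b, d, e}  B2 = {b, d, f}  B3 = {b, f, h}  B4 = {a, b, d}  B5 = {b, c, d}  B6 = {a, b, g}
Tree: B1–B2, B2–B3, B2–B4, B4–B5, B4–B6
The largest bag has 3 vertices, giving width 2; this decomposition certifies tw(G) ≤ 2. Conversely, {b, d, e} is a clique of size 3, and the vertices of any clique must share a bag in every tree decomposition; so some bag has ≥ 3 vertices and tw(G) ≥ 2. Therefore the treewidth is 2.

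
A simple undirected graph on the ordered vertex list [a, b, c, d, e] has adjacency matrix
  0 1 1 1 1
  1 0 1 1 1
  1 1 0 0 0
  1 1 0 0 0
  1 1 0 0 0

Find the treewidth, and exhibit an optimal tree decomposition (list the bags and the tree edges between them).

The largest bag has 3 vertices, giving width 2; this decomposition certifies tw(G) ≤ 2. For the lower bound, the 3 vertices {a, b, d} are pairwise adjacent, and any tree decomposition puts a clique entirely inside one bag — forcing width ≥ 2. Combining the bounds, tw(G) = 2.

Treewidth 2.
One optimal decomposition is:
Bags: B1 = {a, b, e}  B2 = {a, b, c}  B3 = {a, b, d}
Tree: B1–B2, B1–B3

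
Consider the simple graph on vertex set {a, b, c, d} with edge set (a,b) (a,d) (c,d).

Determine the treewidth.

A width-1 tree decomposition is:
Bags: B1 = {a, d}  B2 = {c, d}  B3 = {a, b}
Tree: B1–B2, B1–B3
Each bag holds 2 vertices, so the decomposition has width 1, which upper-bounds the treewidth. Since G has at least one edge (e.g. d–a), it is not an edgeless graph, so tw(G) ≥ 1. Hence tw(G) = 1 exactly.

1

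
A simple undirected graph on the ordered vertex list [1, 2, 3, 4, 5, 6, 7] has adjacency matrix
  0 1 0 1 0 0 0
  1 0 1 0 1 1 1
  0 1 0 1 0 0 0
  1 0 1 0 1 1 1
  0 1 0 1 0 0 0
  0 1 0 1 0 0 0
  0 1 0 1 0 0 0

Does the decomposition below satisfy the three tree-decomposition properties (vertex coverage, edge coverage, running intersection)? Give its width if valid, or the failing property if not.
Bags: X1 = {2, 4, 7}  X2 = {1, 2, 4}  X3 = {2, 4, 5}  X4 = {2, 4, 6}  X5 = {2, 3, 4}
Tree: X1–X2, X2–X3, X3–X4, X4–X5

Every vertex of G appears in some bag (union = {1, 2, 3, 4, 5, 6, 7}); every edge is covered by a bag; and for each vertex v the set of bags containing v is connected in the bag tree. The decomposition is therefore valid. The largest bag has 3 vertices, so the width is 2.

Yes; width 2.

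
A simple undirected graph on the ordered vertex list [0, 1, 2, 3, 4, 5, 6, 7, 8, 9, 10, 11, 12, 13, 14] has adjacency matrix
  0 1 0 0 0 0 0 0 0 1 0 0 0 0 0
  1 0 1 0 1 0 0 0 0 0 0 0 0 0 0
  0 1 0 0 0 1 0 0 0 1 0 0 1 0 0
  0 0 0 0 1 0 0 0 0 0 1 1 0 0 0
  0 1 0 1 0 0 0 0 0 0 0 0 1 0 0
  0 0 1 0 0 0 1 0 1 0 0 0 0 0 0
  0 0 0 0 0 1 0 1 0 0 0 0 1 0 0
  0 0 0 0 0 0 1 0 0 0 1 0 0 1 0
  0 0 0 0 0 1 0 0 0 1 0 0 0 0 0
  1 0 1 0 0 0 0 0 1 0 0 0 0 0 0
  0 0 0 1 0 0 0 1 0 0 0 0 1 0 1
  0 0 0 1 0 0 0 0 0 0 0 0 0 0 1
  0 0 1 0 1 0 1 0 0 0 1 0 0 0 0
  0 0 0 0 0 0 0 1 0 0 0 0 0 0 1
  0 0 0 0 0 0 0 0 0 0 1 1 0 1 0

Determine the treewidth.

A width-3 tree decomposition is:
Bags: B1 = {3, 11, 13, 14}  B2 = {3, 10, 13, 14}  B3 = {3, 7, 10, 13}  B4 = {3, 4, 7, 10}  B5 = {4, 7, 10, 12}  B6 = {4, 6, 7, 12}  B7 = {1, 4, 6, 12}  B8 = {1, 2, 6, 12}  B9 = {1, 2, 5, 6}  B10 = {0, 1, 2, 5}  B11 = {0, 2, 5, 9}  B12 = {0, 5, 8, 9}
Tree: B1–B2, B2–B3, B3–B4, B4–B5, B5–B6, B6–B7, B7–B8, B8–B9, B9–B10, B10–B11, B11–B12
The largest bag has 4 vertices, giving width 3; this decomposition certifies tw(G) ≤ 3. For the lower bound: the 4 vertex sets {11,13,14}, {3}, {10}, {4,6,7,12} are disjoint, each induces a connected subgraph, and every pair is joined by at least one edge of G. Contracting each set to a single vertex therefore yields K_{4} as a minor, and since treewidth is minor-monotone, tw(G) ≥ tw(K_{4}) = 3. Therefore the treewidth is 3.

3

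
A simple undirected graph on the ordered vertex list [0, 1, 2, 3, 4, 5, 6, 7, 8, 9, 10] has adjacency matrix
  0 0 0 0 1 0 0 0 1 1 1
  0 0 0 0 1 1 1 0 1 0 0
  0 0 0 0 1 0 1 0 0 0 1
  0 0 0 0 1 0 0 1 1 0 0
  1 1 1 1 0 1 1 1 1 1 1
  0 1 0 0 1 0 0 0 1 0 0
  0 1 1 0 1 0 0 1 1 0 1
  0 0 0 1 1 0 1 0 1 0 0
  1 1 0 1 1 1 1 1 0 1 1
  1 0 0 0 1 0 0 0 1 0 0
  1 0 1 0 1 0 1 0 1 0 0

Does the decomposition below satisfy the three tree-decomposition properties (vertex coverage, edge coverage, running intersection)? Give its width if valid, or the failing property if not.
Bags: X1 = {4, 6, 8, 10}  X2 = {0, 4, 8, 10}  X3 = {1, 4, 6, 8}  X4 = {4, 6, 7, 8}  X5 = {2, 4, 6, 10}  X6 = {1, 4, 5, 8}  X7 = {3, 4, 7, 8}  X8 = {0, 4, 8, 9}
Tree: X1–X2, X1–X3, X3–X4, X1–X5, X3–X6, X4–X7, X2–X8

Yes; width 3.

Vertex coverage: the bags together contain {0, 1, 2, 3, 4, 5, 6, 7, 8, 9, 10}, the full vertex set. Edge coverage: each edge of G has both endpoints in at least one bag. Running intersection: for every vertex, the bags containing it form a connected subtree. All three properties hold, so this is a valid tree decomposition of width max|bag| − 1 = 3, and hence tw(G) ≤ 3.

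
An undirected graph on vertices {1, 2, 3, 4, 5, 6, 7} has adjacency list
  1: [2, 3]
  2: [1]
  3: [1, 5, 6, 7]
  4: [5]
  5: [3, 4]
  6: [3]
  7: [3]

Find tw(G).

A width-1 tree decomposition is:
Bags: B1 = {3, 5}  B2 = {4, 5}  B3 = {3, 7}  B4 = {1, 3}  B5 = {3, 6}  B6 = {1, 2}
Tree: B1–B2, B1–B3, B3–B4, B4–B5, B4–B6
Each bag holds 2 vertices, so the decomposition has width 1, which upper-bounds the treewidth. G has an edge, so its treewidth is at least 1. Combining the bounds, tw(G) = 1.

1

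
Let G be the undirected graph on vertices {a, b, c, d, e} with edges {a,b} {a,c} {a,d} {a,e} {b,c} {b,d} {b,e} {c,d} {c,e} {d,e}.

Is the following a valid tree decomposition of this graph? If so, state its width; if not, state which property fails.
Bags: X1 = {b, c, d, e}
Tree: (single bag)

A tree decomposition must satisfy three properties: every vertex lies in some bag; for every edge, both endpoints lie together in some bag; and for every vertex, the bags containing it form a connected subtree. Here vertex a appears in no bag, so the decomposition is invalid.

No — vertex a appears in no bag.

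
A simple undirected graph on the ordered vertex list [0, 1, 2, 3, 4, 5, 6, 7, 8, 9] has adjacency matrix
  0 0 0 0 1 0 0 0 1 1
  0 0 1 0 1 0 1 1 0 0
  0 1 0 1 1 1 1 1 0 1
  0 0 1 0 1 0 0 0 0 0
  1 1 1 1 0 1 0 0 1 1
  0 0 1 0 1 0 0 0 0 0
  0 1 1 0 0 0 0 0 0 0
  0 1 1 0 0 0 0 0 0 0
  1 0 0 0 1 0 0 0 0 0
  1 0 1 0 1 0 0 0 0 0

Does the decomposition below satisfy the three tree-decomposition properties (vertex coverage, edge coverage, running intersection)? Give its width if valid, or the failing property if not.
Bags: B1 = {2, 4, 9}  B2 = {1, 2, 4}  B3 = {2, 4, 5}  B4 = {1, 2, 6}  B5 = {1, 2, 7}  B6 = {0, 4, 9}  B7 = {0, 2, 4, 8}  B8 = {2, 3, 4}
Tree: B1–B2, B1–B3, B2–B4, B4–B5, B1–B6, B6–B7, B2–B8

A tree decomposition must satisfy three properties: every vertex lies in some bag; for every edge, both endpoints lie together in some bag; and for every vertex, the bags containing it form a connected subtree. Here bags containing vertex 2 are not connected in the tree, so the decomposition is invalid.

No — bags containing vertex 2 are not connected in the tree.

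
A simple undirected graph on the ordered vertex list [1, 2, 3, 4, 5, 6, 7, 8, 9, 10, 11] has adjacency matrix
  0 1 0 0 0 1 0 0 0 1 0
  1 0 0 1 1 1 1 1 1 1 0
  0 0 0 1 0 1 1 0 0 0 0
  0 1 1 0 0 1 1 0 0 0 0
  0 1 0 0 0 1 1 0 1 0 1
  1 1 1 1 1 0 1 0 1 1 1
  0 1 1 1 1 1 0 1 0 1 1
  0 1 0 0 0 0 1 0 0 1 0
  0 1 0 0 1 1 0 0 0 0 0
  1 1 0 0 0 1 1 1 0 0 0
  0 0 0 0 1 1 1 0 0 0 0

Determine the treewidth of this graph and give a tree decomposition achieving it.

Treewidth 3.
One optimal decomposition is:
Bags: B1 = {2, 4, 6, 7}  B2 = {2, 5, 6, 7}  B3 = {5, 6, 7, 11}  B4 = {2, 5, 6, 9}  B5 = {2, 6, 7, 10}  B6 = {1, 2, 6, 10}  B7 = {3, 4, 6, 7}  B8 = {2, 7, 8, 10}
Tree: B1–B2, B2–B3, B2–B4, B2–B5, B5–B6, B1–B7, B5–B8

The largest bag has 4 vertices, giving width 3; this decomposition certifies tw(G) ≤ 3. On the other hand G contains the 4-clique {2, 7, 8, 10}. A clique must lie in a single bag of any decomposition, so no decomposition can have width below 3. The upper and lower bounds meet at 3, so that is the treewidth.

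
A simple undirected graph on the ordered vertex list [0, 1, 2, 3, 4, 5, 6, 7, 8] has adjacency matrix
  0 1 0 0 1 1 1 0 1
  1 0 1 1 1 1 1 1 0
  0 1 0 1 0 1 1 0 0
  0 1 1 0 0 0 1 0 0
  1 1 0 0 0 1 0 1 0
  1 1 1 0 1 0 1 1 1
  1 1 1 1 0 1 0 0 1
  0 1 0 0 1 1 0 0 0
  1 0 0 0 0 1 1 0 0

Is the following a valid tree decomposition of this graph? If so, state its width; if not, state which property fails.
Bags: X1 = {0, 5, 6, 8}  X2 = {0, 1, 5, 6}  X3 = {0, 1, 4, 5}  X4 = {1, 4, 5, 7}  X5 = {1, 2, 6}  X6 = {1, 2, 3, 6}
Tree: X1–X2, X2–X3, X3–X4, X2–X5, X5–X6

A tree decomposition must satisfy three properties: every vertex lies in some bag; for every edge, both endpoints lie together in some bag; and for every vertex, the bags containing it form a connected subtree. Here edge (5,2) lies in no bag, so the decomposition is invalid.

No — edge (5,2) lies in no bag.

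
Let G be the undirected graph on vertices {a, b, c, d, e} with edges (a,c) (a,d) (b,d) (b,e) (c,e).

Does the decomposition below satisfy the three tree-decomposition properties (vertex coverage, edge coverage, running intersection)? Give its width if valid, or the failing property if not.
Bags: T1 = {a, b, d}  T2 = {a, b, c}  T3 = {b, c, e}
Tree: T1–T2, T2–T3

Every vertex of G appears in some bag (union = {a, b, c, d, e}); every edge is covered by a bag; and for each vertex v the set of bags containing v is connected in the bag tree. The decomposition is therefore valid. The largest bag has 3 vertices, so the width is 2.

Yes; width 2.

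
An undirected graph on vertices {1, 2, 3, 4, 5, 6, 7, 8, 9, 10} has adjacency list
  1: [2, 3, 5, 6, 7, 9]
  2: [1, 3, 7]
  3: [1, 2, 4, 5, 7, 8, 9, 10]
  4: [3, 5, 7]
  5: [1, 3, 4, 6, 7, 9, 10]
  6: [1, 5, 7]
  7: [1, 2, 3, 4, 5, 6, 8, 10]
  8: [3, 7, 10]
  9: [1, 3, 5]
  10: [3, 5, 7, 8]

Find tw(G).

3

A width-3 tree decomposition is:
Bags: B1 = {1, 3, 5, 7}  B2 = {3, 5, 7, 10}  B3 = {1, 5, 6, 7}  B4 = {3, 4, 5, 7}  B5 = {1, 2, 3, 7}  B6 = {3, 7, 8, 10}  B7 = {1, 3, 5, 9}
Tree: B1–B2, B1–B3, B1–B4, B1–B5, B2–B6, B1–B7
Every bag has size at most 4, so the width is 4 − 1 = 3 and tw(G) ≤ 3. For the lower bound, the 4 vertices {1, 3, 5, 9} are pairwise adjacent, and any tree decomposition puts a clique entirely inside one bag — forcing width ≥ 3. Therefore the treewidth is 3.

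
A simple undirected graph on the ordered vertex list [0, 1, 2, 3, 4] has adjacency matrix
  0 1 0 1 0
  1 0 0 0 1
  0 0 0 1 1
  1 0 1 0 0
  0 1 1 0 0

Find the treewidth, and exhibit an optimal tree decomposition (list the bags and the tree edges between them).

Treewidth 2.
One optimal decomposition is:
Bags: B1 = {0, 1, 3}  B2 = {1, 2, 3}  B3 = {1, 2, 4}
Tree: B1–B2, B2–B3

Each bag holds 3 vertices, so the decomposition has width 2, which upper-bounds the treewidth. The edges 1–0–3–2–4–1 form a cycle, so G is not a tree and its treewidth is at least 2. Combining the bounds, tw(G) = 2.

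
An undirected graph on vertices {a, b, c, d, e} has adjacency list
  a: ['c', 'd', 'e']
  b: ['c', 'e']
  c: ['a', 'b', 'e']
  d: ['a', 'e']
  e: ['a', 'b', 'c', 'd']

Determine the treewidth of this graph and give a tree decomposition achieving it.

The largest bag has 3 vertices, giving width 2; this decomposition certifies tw(G) ≤ 2. Conversely, {a, d, e} is a clique of size 3, and the vertices of any clique must share a bag in every tree decomposition; so some bag has ≥ 3 vertices and tw(G) ≥ 2. The upper and lower bounds meet at 2, so that is the treewidth.

Treewidth 2.
One optimal decomposition is:
Bags: B1 = {a, d, e}  B2 = {a, c, e}  B3 = {b, c, e}
Tree: B1–B2, B2–B3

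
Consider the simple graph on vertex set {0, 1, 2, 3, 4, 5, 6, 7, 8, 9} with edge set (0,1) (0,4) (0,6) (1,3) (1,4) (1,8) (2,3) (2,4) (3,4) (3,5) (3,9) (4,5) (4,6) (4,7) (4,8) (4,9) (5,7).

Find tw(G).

2

A width-2 tree decomposition is:
Bags: B1 = {3, 4, 5}  B2 = {4, 5, 7}  B3 = {1, 3, 4}  B4 = {0, 1, 4}  B5 = {0, 4, 6}  B6 = {1, 4, 8}  B7 = {2, 3, 4}  B8 = {3, 4, 9}
Tree: B1–B2, B1–B3, B3–B4, B4–B5, B4–B6, B1–B7, B1–B8
The largest bag has 3 vertices, giving width 2; this decomposition certifies tw(G) ≤ 2. For the lower bound, the 3 vertices {0, 1, 4} are pairwise adjacent, and any tree decomposition puts a clique entirely inside one bag — forcing width ≥ 2. Therefore the treewidth is 2.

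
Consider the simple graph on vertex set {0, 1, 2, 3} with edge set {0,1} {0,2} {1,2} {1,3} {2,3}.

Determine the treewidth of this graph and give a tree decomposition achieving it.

Treewidth 2.
One optimal decomposition is:
Bags: B1 = {1, 2, 3}  B2 = {0, 1, 2}
Tree: B1–B2

The largest bag has 3 vertices, giving width 2; this decomposition certifies tw(G) ≤ 2. For the lower bound, the 3 vertices {0, 1, 2} are pairwise adjacent, and any tree decomposition puts a clique entirely inside one bag — forcing width ≥ 2. Therefore the treewidth is 2.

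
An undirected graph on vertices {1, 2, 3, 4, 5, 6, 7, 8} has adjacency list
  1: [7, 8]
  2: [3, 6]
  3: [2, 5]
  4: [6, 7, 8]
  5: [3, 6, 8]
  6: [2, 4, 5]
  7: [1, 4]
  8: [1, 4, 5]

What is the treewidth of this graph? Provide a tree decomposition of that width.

Treewidth 2.
One optimal decomposition is:
Bags: B1 = {1, 7, 8}  B2 = {4, 7, 8}  B3 = {4, 5, 8}  B4 = {4, 5, 6}  B5 = {3, 5, 6}  B6 = {2, 3, 6}
Tree: B1–B2, B2–B3, B3–B4, B4–B5, B5–B6

The largest bag has 3 vertices, giving width 2; this decomposition certifies tw(G) ≤ 2. For the lower bound, G contains the cycle 1–7–4–8–1, so G is not a forest; only forests have treewidth ≤ 1, hence tw(G) ≥ 2. Therefore the treewidth is 2.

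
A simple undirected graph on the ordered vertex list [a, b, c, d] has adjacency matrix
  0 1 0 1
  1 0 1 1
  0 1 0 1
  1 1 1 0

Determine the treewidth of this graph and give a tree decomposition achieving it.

Treewidth 2.
One such decomposition:
Bags: B1 = {b, c, d}  B2 = {a, b, d}
Tree: B1–B2

Each bag holds 3 vertices, so the decomposition has width 2, which upper-bounds the treewidth. On the other hand G contains the 3-clique {b, c, d}. A clique must lie in a single bag of any decomposition, so no decomposition can have width below 2. The upper and lower bounds meet at 2, so that is the treewidth.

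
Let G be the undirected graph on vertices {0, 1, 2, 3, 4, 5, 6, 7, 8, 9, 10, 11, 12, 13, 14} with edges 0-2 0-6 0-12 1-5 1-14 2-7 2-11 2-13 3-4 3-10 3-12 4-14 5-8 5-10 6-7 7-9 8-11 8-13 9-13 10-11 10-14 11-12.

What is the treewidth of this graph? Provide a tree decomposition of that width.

The largest bag has 4 vertices, giving width 3; this decomposition certifies tw(G) ≤ 3. For the lower bound: the 4 vertex sets {6,7,9}, {13}, {2}, {0,8,11,12} are disjoint, each induces a connected subgraph, and every pair is joined by at least one edge of G. Contracting each set to a single vertex therefore yields K_{4} as a minor, and since treewidth is minor-monotone, tw(G) ≥ tw(K_{4}) = 3. Combining the bounds, tw(G) = 3.

Treewidth 3.
One optimal decomposition is:
Bags: B1 = {6, 7, 9, 13}  B2 = {2, 6, 7, 13}  B3 = {0, 2, 6, 13}  B4 = {0, 2, 8, 13}  B5 = {0, 2, 8, 11}  B6 = {0, 8, 11, 12}  B7 = {5, 8, 11, 12}  B8 = {5, 10, 11, 12}  B9 = {3, 5, 10, 12}  B10 = {1, 3, 5, 10}  B11 = {1, 3, 10, 14}  B12 = {1, 3, 4, 14}
Tree: B1–B2, B2–B3, B3–B4, B4–B5, B5–B6, B6–B7, B7–B8, B8–B9, B9–B10, B10–B11, B11–B12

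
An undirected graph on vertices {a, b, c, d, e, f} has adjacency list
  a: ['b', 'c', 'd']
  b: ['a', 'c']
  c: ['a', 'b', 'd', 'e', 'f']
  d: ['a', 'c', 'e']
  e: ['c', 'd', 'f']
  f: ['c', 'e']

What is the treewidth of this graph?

2

A width-2 tree decomposition is:
Bags: B1 = {a, c, d}  B2 = {c, d, e}  B3 = {c, e, f}  B4 = {a, b, c}
Tree: B1–B2, B2–B3, B1–B4
Every bag has size at most 3, so the width is 3 − 1 = 2 and tw(G) ≤ 2. For the lower bound, the 3 vertices {c, d, e} are pairwise adjacent, and any tree decomposition puts a clique entirely inside one bag — forcing width ≥ 2. Hence tw(G) = 2 exactly.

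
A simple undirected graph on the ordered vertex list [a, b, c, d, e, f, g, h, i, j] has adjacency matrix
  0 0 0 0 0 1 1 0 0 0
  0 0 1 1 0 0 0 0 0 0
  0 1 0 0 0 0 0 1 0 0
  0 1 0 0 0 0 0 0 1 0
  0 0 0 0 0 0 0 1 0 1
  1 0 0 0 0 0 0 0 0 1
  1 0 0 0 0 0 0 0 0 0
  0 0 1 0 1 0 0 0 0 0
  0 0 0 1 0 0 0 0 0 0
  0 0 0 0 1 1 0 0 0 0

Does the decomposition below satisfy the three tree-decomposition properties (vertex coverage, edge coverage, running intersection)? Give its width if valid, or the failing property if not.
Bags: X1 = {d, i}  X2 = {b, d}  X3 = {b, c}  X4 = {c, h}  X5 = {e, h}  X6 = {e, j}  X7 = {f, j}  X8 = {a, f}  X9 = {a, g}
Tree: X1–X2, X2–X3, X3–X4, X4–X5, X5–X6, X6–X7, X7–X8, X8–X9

Yes; width 1.

Vertex coverage: the bags together contain {a, b, c, d, e, f, g, h, i, j}, the full vertex set. Edge coverage: each edge of G has both endpoints in at least one bag. Running intersection: for every vertex, the bags containing it form a connected subtree. All three properties hold, so this is a valid tree decomposition of width max|bag| − 1 = 1, and hence tw(G) ≤ 1.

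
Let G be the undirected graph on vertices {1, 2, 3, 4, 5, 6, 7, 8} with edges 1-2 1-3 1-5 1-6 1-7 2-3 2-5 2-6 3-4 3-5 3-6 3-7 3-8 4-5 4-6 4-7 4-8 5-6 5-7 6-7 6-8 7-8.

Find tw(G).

4

A width-4 tree decomposition is:
Bags: B1 = {1, 2, 3, 5, 6}  B2 = {1, 3, 5, 6, 7}  B3 = {3, 4, 5, 6, 7}  B4 = {3, 4, 6, 7, 8}
Tree: B1–B2, B2–B3, B3–B4
Every bag has size at most 5, so the width is 5 − 1 = 4 and tw(G) ≤ 4. For the lower bound, the 5 vertices {3, 4, 6, 7, 8} are pairwise adjacent, and any tree decomposition puts a clique entirely inside one bag — forcing width ≥ 4. Therefore the treewidth is 4.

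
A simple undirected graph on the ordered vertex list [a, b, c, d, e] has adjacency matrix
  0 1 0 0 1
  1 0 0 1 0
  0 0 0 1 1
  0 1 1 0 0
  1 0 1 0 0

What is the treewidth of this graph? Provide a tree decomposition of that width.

Treewidth 2.
One such decomposition:
Bags: B1 = {a, c, e}  B2 = {a, b, c}  B3 = {b, c, d}
Tree: B1–B2, B2–B3

Each bag holds 3 vertices, so the decomposition has width 2, which upper-bounds the treewidth. The edges c–e–a–b–d–c form a cycle, so G is not a tree and its treewidth is at least 2. Combining the bounds, tw(G) = 2.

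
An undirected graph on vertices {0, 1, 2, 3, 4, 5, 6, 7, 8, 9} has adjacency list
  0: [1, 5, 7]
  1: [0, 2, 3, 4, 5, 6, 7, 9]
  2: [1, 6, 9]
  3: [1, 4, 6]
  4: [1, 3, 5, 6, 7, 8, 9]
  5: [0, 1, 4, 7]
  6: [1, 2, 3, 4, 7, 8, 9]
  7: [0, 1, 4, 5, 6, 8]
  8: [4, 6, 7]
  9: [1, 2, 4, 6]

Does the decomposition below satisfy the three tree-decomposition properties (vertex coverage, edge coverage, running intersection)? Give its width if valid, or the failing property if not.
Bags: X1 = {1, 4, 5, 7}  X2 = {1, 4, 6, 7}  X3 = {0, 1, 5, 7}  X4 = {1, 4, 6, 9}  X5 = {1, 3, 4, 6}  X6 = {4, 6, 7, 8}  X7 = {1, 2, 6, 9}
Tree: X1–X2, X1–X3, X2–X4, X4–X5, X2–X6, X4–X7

Yes; width 3.

Every vertex of G appears in some bag (union = {0, 1, 2, 3, 4, 5, 6, 7, 8, 9}); every edge is covered by a bag; and for each vertex v the set of bags containing v is connected in the bag tree. The decomposition is therefore valid. The largest bag has 4 vertices, so the width is 3.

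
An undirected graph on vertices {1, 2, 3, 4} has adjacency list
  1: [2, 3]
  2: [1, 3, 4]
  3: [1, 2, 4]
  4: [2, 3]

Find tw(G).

2

A width-2 tree decomposition is:
Bags: B1 = {1, 2, 3}  B2 = {2, 3, 4}
Tree: B1–B2
The largest bag has 3 vertices, giving width 2; this decomposition certifies tw(G) ≤ 2. For the lower bound, the 3 vertices {1, 2, 3} are pairwise adjacent, and any tree decomposition puts a clique entirely inside one bag — forcing width ≥ 2. The upper and lower bounds meet at 2, so that is the treewidth.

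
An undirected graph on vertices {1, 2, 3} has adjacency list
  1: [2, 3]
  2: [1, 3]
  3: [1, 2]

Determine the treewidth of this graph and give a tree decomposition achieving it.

With just one bag of size 3, the width is 3 − 1 = 2, so tw(G) ≤ 2. Conversely, {1, 2, 3} is a clique of size 3, and the vertices of any clique must share a bag in every tree decomposition; so some bag has ≥ 3 vertices and tw(G) ≥ 2. Combining the bounds, tw(G) = 2.

Treewidth 2.
One optimal decomposition is:
Bags: B1 = {1, 2, 3}
Tree: (single bag)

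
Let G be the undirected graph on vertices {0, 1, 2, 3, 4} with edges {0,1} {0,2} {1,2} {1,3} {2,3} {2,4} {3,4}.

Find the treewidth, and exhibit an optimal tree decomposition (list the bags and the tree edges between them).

Treewidth 2.
Bags: B1 = {0, 1, 2}  B2 = {1, 2, 3}  B3 = {2, 3, 4}
Tree: B1–B2, B2–B3

Every bag has size at most 3, so the width is 3 − 1 = 2 and tw(G) ≤ 2. Conversely, {0, 1, 2} is a clique of size 3, and the vertices of any clique must share a bag in every tree decomposition; so some bag has ≥ 3 vertices and tw(G) ≥ 2. Hence tw(G) = 2 exactly.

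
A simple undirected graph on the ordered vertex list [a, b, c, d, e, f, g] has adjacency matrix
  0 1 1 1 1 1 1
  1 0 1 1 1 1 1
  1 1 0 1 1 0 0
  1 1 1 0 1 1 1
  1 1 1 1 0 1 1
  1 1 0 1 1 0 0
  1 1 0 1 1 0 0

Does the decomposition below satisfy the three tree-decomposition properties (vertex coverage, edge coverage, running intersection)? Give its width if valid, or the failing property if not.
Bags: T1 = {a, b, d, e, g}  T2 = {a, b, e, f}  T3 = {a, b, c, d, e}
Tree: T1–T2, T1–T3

A tree decomposition must satisfy three properties: every vertex lies in some bag; for every edge, both endpoints lie together in some bag; and for every vertex, the bags containing it form a connected subtree. Here edge (d,f) lies in no bag, so the decomposition is invalid.

No — edge (d,f) lies in no bag.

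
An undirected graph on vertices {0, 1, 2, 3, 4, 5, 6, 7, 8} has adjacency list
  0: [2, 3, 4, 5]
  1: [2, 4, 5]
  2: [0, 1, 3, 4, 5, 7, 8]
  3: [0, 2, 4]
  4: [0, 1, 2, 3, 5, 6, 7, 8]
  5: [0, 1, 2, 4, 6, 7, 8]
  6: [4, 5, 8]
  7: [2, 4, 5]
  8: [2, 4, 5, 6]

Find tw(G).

3

A width-3 tree decomposition is:
Bags: B1 = {2, 4, 5, 8}  B2 = {0, 2, 4, 5}  B3 = {1, 2, 4, 5}  B4 = {2, 4, 5, 7}  B5 = {4, 5, 6, 8}  B6 = {0, 2, 3, 4}
Tree: B1–B2, B2–B3, B2–B4, B1–B5, B2–B6
The largest bag has 4 vertices, giving width 3; this decomposition certifies tw(G) ≤ 3. Conversely, {0, 2, 3, 4} is a clique of size 4, and the vertices of any clique must share a bag in every tree decomposition; so some bag has ≥ 4 vertices and tw(G) ≥ 3. The upper and lower bounds meet at 3, so that is the treewidth.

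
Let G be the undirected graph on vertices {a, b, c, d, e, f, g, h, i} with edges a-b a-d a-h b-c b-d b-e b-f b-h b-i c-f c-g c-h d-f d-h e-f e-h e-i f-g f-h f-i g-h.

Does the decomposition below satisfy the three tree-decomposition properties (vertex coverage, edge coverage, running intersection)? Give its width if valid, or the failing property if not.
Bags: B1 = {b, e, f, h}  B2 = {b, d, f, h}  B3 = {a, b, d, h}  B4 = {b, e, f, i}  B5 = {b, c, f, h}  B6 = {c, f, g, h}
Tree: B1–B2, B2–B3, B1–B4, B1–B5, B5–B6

Yes; width 3.

Checking the three conditions: (i) the bags cover all of {a, b, c, d, e, f, g, h, i}; (ii) for each edge, some bag contains both endpoints; (iii) the bags containing any fixed vertex form a subtree. All hold, so the decomposition is valid with width 4 − 1 = 3.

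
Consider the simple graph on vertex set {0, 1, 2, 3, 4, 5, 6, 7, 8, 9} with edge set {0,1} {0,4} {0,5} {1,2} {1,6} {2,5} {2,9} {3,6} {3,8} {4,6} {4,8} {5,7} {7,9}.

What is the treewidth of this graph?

A width-2 tree decomposition is:
Bags: B1 = {3, 4, 8}  B2 = {3, 4, 6}  B3 = {0, 4, 6}  B4 = {0, 1, 6}  B5 = {0, 1, 5}  B6 = {1, 2, 5}  B7 = {2, 5, 7}  B8 = {2, 7, 9}
Tree: B1–B2, B2–B3, B3–B4, B4–B5, B5–B6, B6–B7, B7–B8
Each bag holds 3 vertices, so the decomposition has width 2, which upper-bounds the treewidth. Since 8–3–6–4–8 is a cycle in G, G is not acyclic. Forests are exactly the graphs of treewidth ≤ 1, so tw(G) ≥ 2. The upper and lower bounds meet at 2, so that is the treewidth.

2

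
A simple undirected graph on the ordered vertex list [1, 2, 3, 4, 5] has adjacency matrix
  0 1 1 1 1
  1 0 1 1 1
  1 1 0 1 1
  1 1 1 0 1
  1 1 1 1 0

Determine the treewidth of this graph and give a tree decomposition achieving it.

Treewidth 4.
One optimal decomposition is:
Bags: B1 = {1, 2, 3, 4, 5}
Tree: (single bag)

A single bag containing all 5 vertices is trivially a valid decomposition of width 4. Conversely, {1, 2, 3, 4, 5} is a clique of size 5, and the vertices of any clique must share a bag in every tree decomposition; so some bag has ≥ 5 vertices and tw(G) ≥ 4. Therefore the treewidth is 4.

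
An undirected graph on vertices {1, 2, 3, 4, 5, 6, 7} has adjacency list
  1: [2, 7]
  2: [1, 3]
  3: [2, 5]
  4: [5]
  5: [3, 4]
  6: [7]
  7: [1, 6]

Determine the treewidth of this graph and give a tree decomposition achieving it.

Treewidth 1.
One such decomposition:
Bags: B1 = {4, 5}  B2 = {3, 5}  B3 = {2, 3}  B4 = {1, 2}  B5 = {1, 7}  B6 = {6, 7}
Tree: B1–B2, B2–B3, B3–B4, B4–B5, B5–B6

Each bag holds 2 vertices, so the decomposition has width 1, which upper-bounds the treewidth. Any graph with an edge has treewidth ≥ 1, and G has the edge 4–5. Therefore the treewidth is 1.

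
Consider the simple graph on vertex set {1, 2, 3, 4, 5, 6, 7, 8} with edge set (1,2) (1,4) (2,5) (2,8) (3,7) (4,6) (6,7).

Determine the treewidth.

A width-1 tree decomposition is:
Bags: B1 = {4, 6}  B2 = {1, 4}  B3 = {1, 2}  B4 = {6, 7}  B5 = {3, 7}  B6 = {2, 8}  B7 = {2, 5}
Tree: B1–B2, B2–B3, B1–B4, B4–B5, B3–B6, B3–B7
The largest bag has 2 vertices, giving width 1; this decomposition certifies tw(G) ≤ 1. G has an edge, so its treewidth is at least 1. Therefore the treewidth is 1.

1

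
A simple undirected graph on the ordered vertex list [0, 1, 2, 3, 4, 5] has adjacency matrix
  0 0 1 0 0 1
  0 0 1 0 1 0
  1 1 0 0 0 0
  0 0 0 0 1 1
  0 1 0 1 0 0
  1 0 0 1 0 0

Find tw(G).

2

A width-2 tree decomposition is:
Bags: B1 = {1, 3, 4}  B2 = {1, 3, 5}  B3 = {0, 1, 5}  B4 = {0, 1, 2}
Tree: B1–B2, B2–B3, B3–B4
Every bag has size at most 3, so the width is 3 − 1 = 2 and tw(G) ≤ 2. For the lower bound, G contains the cycle 1–4–3–5–0–2–1, so G is not a forest; only forests have treewidth ≤ 1, hence tw(G) ≥ 2. Combining the bounds, tw(G) = 2.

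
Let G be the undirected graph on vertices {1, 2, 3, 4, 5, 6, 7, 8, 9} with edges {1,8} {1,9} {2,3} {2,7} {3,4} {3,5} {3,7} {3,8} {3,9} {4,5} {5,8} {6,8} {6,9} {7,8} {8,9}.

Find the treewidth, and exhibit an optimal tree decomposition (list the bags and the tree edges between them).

The largest bag has 3 vertices, giving width 2; this decomposition certifies tw(G) ≤ 2. For the lower bound, the 3 vertices {1, 8, 9} are pairwise adjacent, and any tree decomposition puts a clique entirely inside one bag — forcing width ≥ 2. Hence tw(G) = 2 exactly.

Treewidth 2.
One optimal decomposition is:
Bags: B1 = {3, 8, 9}  B2 = {6, 8, 9}  B3 = {3, 7, 8}  B4 = {3, 5, 8}  B5 = {3, 4, 5}  B6 = {2, 3, 7}  B7 = {1, 8, 9}
Tree: B1–B2, B1–B3, B3–B4, B4–B5, B3–B6, B2–B7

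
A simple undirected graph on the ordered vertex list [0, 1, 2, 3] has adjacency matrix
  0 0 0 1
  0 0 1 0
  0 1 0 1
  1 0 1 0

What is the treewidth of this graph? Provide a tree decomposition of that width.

Each bag holds 2 vertices, so the decomposition has width 1, which upper-bounds the treewidth. G has an edge, so its treewidth is at least 1. The upper and lower bounds meet at 1, so that is the treewidth.

Treewidth 1.
One optimal decomposition is:
Bags: B1 = {1, 2}  B2 = {2, 3}  B3 = {0, 3}
Tree: B1–B2, B2–B3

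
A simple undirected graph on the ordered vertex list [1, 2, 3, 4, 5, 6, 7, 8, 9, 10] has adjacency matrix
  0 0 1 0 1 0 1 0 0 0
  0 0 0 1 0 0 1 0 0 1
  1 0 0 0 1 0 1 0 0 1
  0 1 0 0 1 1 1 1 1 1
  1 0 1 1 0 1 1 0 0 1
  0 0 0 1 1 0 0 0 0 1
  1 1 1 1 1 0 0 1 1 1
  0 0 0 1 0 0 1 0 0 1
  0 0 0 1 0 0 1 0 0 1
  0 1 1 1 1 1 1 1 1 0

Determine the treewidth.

3

A width-3 tree decomposition is:
Bags: B1 = {4, 5, 7, 10}  B2 = {4, 5, 6, 10}  B3 = {2, 4, 7, 10}  B4 = {4, 7, 8, 10}  B5 = {4, 7, 9, 10}  B6 = {3, 5, 7, 10}  B7 = {1, 3, 5, 7}
Tree: B1–B2, B1–B3, B3–B4, B1–B5, B1–B6, B6–B7
Every bag has size at most 4, so the width is 4 − 1 = 3 and tw(G) ≤ 3. For the lower bound, the 4 vertices {4, 5, 6, 10} are pairwise adjacent, and any tree decomposition puts a clique entirely inside one bag — forcing width ≥ 3. The upper and lower bounds meet at 3, so that is the treewidth.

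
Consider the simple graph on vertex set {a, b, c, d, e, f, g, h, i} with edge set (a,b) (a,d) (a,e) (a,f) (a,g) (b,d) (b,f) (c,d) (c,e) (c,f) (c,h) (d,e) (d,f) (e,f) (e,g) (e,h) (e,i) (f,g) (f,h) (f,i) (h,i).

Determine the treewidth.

3

A width-3 tree decomposition is:
Bags: B1 = {c, d, e, f}  B2 = {c, e, f, h}  B3 = {a, d, e, f}  B4 = {e, f, h, i}  B5 = {a, e, f, g}  B6 = {a, b, d, f}
Tree: B1–B2, B1–B3, B2–B4, B3–B5, B3–B6
Every bag has size at most 4, so the width is 4 − 1 = 3 and tw(G) ≤ 3. For the lower bound, the 4 vertices {c, d, e, f} are pairwise adjacent, and any tree decomposition puts a clique entirely inside one bag — forcing width ≥ 3. Hence tw(G) = 3 exactly.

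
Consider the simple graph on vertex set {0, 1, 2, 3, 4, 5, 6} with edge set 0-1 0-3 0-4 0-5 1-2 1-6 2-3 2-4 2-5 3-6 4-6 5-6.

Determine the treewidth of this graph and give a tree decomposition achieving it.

Every bag has size at most 4, so the width is 4 − 1 = 3 and tw(G) ≤ 3. For the lower bound: the 4 vertex sets {2,5}, {0,1}, {6}, {3} are disjoint, each induces a connected subgraph, and every pair is joined by at least one edge of G. Contracting each set to a single vertex therefore yields K_{4} as a minor, and since treewidth is minor-monotone, tw(G) ≥ tw(K_{4}) = 3. Therefore the treewidth is 3.

Treewidth 3.
Bags: B1 = {0, 2, 5, 6}  B2 = {0, 1, 2, 6}  B3 = {0, 2, 3, 6}  B4 = {0, 2, 4, 6}
Tree: B1–B2, B2–B3, B3–B4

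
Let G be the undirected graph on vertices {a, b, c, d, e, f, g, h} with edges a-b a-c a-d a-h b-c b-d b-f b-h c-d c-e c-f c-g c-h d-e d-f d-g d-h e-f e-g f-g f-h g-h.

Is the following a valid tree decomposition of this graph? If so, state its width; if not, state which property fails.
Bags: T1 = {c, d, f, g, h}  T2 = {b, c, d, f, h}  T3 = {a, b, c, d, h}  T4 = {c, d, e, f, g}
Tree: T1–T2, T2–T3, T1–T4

Yes; width 4.

Vertex coverage: the bags together contain {a, b, c, d, e, f, g, h}, the full vertex set. Edge coverage: each edge of G has both endpoints in at least one bag. Running intersection: for every vertex, the bags containing it form a connected subtree. All three properties hold, so this is a valid tree decomposition of width max|bag| − 1 = 4, and hence tw(G) ≤ 4.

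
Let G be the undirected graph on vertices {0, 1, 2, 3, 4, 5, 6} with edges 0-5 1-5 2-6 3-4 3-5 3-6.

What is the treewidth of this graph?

1

A width-1 tree decomposition is:
Bags: B1 = {1, 5}  B2 = {3, 5}  B3 = {0, 5}  B4 = {3, 6}  B5 = {3, 4}  B6 = {2, 6}
Tree: B1–B2, B1–B3, B2–B4, B4–B5, B4–B6
Each bag holds 2 vertices, so the decomposition has width 1, which upper-bounds the treewidth. G has an edge, so its treewidth is at least 1. The upper and lower bounds meet at 1, so that is the treewidth.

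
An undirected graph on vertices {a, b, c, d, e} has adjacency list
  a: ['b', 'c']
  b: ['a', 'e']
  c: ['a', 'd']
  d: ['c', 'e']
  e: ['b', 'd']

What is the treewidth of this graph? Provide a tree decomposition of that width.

Every bag has size at most 3, so the width is 3 − 1 = 2 and tw(G) ≤ 2. For the lower bound, G contains the cycle d–c–a–b–e–d, so G is not a forest; only forests have treewidth ≤ 1, hence tw(G) ≥ 2. Combining the bounds, tw(G) = 2.

Treewidth 2.
Bags: B1 = {a, c, d}  B2 = {a, b, d}  B3 = {b, d, e}
Tree: B1–B2, B2–B3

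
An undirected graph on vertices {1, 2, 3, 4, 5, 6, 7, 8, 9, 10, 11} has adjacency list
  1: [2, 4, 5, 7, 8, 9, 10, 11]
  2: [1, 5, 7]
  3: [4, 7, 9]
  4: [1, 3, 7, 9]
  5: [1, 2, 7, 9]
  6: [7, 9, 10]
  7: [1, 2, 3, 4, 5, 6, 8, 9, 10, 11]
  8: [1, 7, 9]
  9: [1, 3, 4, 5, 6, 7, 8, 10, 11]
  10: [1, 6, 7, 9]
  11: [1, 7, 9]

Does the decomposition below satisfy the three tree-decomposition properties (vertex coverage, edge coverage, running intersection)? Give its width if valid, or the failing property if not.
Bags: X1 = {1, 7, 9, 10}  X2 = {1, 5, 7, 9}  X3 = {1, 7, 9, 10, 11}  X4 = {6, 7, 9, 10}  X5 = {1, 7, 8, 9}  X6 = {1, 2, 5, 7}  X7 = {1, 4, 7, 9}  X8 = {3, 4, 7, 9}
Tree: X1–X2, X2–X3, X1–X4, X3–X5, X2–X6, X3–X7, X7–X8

A tree decomposition must satisfy three properties: every vertex lies in some bag; for every edge, both endpoints lie together in some bag; and for every vertex, the bags containing it form a connected subtree. Here bags containing vertex 10 are not connected in the tree, so the decomposition is invalid.

No — bags containing vertex 10 are not connected in the tree.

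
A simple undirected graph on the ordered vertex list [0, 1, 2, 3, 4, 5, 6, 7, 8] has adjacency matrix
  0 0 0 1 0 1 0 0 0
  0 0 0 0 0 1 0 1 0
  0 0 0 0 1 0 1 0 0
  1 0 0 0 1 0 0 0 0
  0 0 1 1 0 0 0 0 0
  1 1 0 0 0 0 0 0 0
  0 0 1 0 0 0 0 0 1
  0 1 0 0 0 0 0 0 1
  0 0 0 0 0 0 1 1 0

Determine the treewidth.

A width-2 tree decomposition is:
Bags: B1 = {1, 5, 7}  B2 = {5, 7, 8}  B3 = {5, 6, 8}  B4 = {2, 5, 6}  B5 = {2, 4, 5}  B6 = {3, 4, 5}  B7 = {0, 3, 5}
Tree: B1–B2, B2–B3, B3–B4, B4–B5, B5–B6, B6–B7
Every bag has size at most 3, so the width is 3 − 1 = 2 and tw(G) ≤ 2. For the lower bound, G contains the cycle 5–1–7–8–6–2–4–3–0–5, so G is not a forest; only forests have treewidth ≤ 1, hence tw(G) ≥ 2. The upper and lower bounds meet at 2, so that is the treewidth.

2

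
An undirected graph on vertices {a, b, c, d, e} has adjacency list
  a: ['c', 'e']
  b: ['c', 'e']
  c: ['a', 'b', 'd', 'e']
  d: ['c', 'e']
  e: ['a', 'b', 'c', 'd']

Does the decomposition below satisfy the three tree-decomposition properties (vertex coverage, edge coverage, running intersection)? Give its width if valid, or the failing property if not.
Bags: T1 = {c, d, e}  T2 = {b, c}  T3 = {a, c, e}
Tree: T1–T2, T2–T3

No — edge (e,b) lies in no bag.

A tree decomposition must satisfy three properties: every vertex lies in some bag; for every edge, both endpoints lie together in some bag; and for every vertex, the bags containing it form a connected subtree. Here edge (e,b) lies in no bag, so the decomposition is invalid.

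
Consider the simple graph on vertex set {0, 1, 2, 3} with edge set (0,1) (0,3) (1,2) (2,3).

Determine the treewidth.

2

A width-2 tree decomposition is:
Bags: B1 = {0, 1, 3}  B2 = {1, 2, 3}
Tree: B1–B2
Each bag holds 3 vertices, so the decomposition has width 2, which upper-bounds the treewidth. The edges 1–0–3–2–1 form a cycle, so G is not a tree and its treewidth is at least 2. Hence tw(G) = 2 exactly.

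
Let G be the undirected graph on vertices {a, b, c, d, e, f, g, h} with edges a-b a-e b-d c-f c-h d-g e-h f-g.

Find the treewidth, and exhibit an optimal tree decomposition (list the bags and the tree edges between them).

Treewidth 2.
One such decomposition:
Bags: B1 = {a, b, e}  B2 = {b, d, e}  B3 = {d, e, g}  B4 = {e, f, g}  B5 = {c, e, f}  B6 = {c, e, h}
Tree: B1–B2, B2–B3, B3–B4, B4–B5, B5–B6

Every bag has size at most 3, so the width is 3 − 1 = 2 and tw(G) ≤ 2. The edges e–a–b–d–g–f–c–h–e form a cycle, so G is not a tree and its treewidth is at least 2. Combining the bounds, tw(G) = 2.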